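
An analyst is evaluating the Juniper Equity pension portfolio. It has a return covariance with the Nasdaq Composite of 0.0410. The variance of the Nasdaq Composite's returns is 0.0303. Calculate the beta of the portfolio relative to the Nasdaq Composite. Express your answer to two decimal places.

1.35

β = Cov(Rp, Rm) / Var(Rm) = 0.0410 / 0.0303 = 1.3531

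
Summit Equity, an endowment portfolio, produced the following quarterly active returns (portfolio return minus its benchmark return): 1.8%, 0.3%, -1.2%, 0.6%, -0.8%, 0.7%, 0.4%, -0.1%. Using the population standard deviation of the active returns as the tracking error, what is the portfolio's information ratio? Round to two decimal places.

Mean return μ = 1.70 / 8 = 0.2125%
Population σ = √[Σ(r − μ)² / 8] = √[6.0688 / 8] = √0.7586 = 0.8710%
IR = μ / tracking error = 0.2125 / 0.8710 = 0.2440

0.24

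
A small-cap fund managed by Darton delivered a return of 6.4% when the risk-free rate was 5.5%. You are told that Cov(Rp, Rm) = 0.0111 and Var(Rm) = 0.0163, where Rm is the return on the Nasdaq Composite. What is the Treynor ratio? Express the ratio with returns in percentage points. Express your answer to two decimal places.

β = Cov / Var = 0.0111 / 0.0163 = 0.6810
Treynor = (Rp − Rf) / β = (6.4% − 5.5%) / 0.6810 = 0.90 / 0.6810 = 1.3216

1.32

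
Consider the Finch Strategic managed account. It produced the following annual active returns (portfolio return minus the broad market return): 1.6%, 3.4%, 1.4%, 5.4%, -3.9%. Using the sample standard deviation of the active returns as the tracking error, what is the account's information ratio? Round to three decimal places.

μ = (1.6 + 3.4 + 1.4 + 5.4 − 3.9) / 5 = 7.90 / 5 = 1.5800%
Σ(r − μ)² = 47.9680; sample σ = √(47.9680/4) = 3.4629%
IR = μ / tracking error = 1.5800 / 3.4629 = 0.4563

0.456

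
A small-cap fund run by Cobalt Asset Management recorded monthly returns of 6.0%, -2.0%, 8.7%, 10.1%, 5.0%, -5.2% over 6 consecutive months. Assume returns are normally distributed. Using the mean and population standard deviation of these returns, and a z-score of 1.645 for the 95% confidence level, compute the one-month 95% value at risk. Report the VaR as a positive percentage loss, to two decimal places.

Mean return r̄ = 22.60 / 6 = 3.7667%
Σ(r − r̄)² = (6 − 3.7667)² + (-2 − 3.7667)² + (8.7 − 3.7667)² + … = 184.6133
population σ = √(184.6133 / 6) = √30.7689 = 5.5470%
VaR = −(r̄ − z·σ) = −(3.7667 − 1.645 × 5.5470) = −(-5.3581) = 5.3581%

5.36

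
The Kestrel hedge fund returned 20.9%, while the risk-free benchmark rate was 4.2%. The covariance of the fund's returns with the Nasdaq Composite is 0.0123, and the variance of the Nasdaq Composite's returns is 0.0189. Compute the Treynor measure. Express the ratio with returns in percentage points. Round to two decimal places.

25.66

β = Cov / Var = 0.0123 / 0.0189 = 0.6508
Treynor = (Rp − Rf) / β = (20.9% − 4.2%) / 0.6508 = 16.70 / 0.6508 = 25.6607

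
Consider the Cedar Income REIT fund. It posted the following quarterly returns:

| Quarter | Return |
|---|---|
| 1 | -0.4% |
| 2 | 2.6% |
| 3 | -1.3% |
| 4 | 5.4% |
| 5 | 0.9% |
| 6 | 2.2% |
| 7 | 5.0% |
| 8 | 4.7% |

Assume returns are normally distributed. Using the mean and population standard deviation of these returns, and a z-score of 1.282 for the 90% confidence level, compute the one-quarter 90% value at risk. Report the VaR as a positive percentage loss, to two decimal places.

0.65

Mean return r̄ = 19.10 / 8 = 2.3875%
Population σ = √[Σ(r − r̄)² / 8] = √[44.9088 / 8] = √5.6136 = 2.3693%
VaR = −(r̄ − z·σ) = −(2.3875 − 1.282 × 2.3693) = −(-0.6499) = 0.6499%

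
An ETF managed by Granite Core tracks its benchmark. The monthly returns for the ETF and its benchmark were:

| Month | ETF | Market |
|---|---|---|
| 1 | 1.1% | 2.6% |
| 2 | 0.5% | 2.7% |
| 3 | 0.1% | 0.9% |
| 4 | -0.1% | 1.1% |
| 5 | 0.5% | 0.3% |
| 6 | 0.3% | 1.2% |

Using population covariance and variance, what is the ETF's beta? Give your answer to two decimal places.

0.25

r̄p = 0.4000%,  r̄m = 1.4667%
Cov = Σ(rp − r̄p)(rm − r̄m) / 6 = 0.1967
Var(rm) = Σ(rm − r̄m)² / 6 = 0.7822
β = Cov / Var = 0.1967 / 0.7822 = 0.2515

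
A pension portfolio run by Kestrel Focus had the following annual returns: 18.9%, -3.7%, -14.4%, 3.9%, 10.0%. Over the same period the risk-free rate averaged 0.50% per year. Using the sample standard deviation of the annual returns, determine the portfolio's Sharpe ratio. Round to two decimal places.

0.19

Mean return r̄ = 14.70 / 5 = 2.9400%
Σ(r − r̄)² = (18.9 − 2.9400)² + (-3.7 − 2.9400)² + … = 650.2520
sample σ = √(650.2520 / 4) = √162.5630 = 12.7500%
Sharpe = (r̄ − rf) / σ = (2.9400 − 0.5) / 12.7500 = 2.4400 / 12.7500 = 0.1914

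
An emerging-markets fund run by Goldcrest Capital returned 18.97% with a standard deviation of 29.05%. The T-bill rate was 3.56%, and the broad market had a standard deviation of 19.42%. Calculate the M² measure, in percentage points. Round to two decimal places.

Sharpe = (Rp − Rf) / σp = (18.97% − 3.56%) / 29.05% = 0.5305
M² = Rf + Sharpe × σm = 3.56% + 0.5305 × 19.42% = 13.8623%

13.86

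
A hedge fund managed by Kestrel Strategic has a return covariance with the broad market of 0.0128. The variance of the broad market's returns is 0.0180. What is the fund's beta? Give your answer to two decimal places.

0.71

β = Cov(Rp, Rm) / Var(Rm) = 0.0128 / 0.0180 = 0.7111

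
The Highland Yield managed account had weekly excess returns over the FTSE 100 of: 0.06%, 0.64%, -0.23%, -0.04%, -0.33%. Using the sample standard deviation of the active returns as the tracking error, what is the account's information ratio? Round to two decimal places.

r̄ = (0.06 + 0.64 − 0.23 − 0.04 − 0.33) / 5 = 0.0200%
Sample std dev = √[0.5746 / 4] = 0.3790%
IR = r̄ / tracking error = 0.0200 / 0.3790 = 0.0528

0.05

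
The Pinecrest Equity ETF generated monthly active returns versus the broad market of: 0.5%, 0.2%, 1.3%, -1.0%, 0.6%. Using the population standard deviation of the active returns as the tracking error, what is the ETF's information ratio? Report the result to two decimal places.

0.43

μ = (0.5 + 0.2 + 1.3 − 1 + 0.6) / 5 = 0.3200%
Σ(r − μ)² = (0.5 − 0.3200)² + (0.2 − 0.3200)² + (1.3 − 0.3200)² + … = 2.8280
σ = √[2.8280 / 5] = 0.7521%
IR = μ / tracking error = 0.3200 / 0.7521 = 0.4255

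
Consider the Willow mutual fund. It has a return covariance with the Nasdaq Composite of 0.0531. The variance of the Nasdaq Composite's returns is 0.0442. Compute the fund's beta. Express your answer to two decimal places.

1.20

β = Cov(Rp, Rm) / Var(Rm) = 0.0531 / 0.0442 = 1.2014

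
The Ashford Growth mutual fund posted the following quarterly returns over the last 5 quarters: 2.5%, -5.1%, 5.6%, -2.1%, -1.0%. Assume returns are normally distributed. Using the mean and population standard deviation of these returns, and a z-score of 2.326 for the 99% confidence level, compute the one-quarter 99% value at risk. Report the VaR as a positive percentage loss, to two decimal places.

r̄ = (2.5 − 5.1 + 5.6 − 2.1 − 1) / 5 = -0.0200%
Σ(r − r̄)² = 69.0280; population σ = √(69.0280/5) = 3.7156%
VaR = −(r̄ − z·σ) = −(-0.0200 − 2.326 × 3.7156) = −(-8.6625) = 8.6625%

8.66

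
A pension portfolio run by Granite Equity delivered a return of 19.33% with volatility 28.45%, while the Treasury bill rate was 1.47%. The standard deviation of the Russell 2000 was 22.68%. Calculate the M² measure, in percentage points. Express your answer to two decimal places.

Sharpe = (Rp − Rf) / σp = (19.33% − 1.47%) / 28.45% = 0.6278
M² = Rf + Sharpe × σm = 1.47% + 0.6278 × 22.68% = 15.7085%

15.71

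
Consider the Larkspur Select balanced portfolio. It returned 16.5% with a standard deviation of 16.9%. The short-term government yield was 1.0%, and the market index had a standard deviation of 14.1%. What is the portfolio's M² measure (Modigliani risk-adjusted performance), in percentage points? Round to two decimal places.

13.93

Sharpe = (Rp − Rf) / σp = (16.5% − 1.0%) / 16.9% = 0.9172
M² = Rf + Sharpe × σm = 1.0% + 0.9172 × 14.1% = 13.9325%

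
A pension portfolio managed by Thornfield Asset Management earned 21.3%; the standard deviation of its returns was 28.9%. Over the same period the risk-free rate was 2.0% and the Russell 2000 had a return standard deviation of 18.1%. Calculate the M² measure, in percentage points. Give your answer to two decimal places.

Sharpe = (Rp − Rf) / σp = (21.3% − 2.0%) / 28.9% = 0.6678
M² = Rf + Sharpe × σm = 2.0% + 0.6678 × 18.1% = 14.0872%

14.09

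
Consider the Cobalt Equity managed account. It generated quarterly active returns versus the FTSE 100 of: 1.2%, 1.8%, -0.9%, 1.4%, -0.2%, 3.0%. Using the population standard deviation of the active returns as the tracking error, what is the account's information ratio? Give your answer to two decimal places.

Mean return r̄ = 6.30 / 6 = 1.0500%
Σ(r − r̄)² = (1.2 − 1.0500)² + (1.8 − 1.0500)² + … = 9.8750
σ = √[9.8750 / 6] = 1.2829%
IR = r̄ / tracking error = 1.0500 / 1.2829 = 0.8185

0.82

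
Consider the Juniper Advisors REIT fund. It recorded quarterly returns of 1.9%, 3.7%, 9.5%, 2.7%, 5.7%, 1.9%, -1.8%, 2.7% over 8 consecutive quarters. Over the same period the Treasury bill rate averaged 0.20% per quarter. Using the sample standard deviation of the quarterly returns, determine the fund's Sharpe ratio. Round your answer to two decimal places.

0.94

r̄ = (1.9 + 3.7 + 9.5 + 2.7 + 5.7 + 1.9 − 1.8 + 2.7) / 8 = 26.30 / 8 = 3.2875%
Sample std dev = √[75.0088 / 7] = 3.2735%
Sharpe = (r̄ − rf) / σ = (3.2875 − 0.2) / 3.2735 = 3.0875 / 3.2735 = 0.9432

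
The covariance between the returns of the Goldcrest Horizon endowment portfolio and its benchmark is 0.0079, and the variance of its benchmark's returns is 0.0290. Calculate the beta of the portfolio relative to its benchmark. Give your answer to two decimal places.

0.27

β = Cov(Rp, Rm) / Var(Rm) = 0.0079 / 0.0290 = 0.2724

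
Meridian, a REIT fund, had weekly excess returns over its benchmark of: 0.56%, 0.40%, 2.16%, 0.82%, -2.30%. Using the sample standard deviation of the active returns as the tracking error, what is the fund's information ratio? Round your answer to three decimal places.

0.202

μ = (0.56 + 0.4 + 2.16 + 0.82 − 2.3) / 5 = 0.3280%
Sample σ = √[Σ(r − μ)² / 4] = √[10.5637 / 4] = √2.6409 = 1.6251%
IR = μ / tracking error = 0.3280 / 1.6251 = 0.2018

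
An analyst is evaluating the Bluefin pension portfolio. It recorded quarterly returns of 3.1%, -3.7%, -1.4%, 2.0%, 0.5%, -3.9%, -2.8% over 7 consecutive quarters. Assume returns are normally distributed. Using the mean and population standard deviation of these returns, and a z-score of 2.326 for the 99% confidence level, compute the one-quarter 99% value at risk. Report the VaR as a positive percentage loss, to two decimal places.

6.92

Mean return μ = -6.20 / 7 = -0.8857%
Σ(r − μ)² = 47.0686; population σ = √(47.0686/7) = 2.5931%
VaR = −(μ − z·σ) = −(-0.8857 − 2.326 × 2.5931) = −(-6.9173) = 6.9173%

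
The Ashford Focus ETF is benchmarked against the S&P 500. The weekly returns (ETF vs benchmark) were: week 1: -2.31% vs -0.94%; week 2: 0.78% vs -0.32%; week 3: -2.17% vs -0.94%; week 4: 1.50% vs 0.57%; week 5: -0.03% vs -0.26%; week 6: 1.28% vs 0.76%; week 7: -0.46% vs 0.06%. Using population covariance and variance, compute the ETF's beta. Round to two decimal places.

r̄p = -0.2014%,  r̄m = -0.1529%
Cov = Σ(rp − r̄p)(rm − r̄m) / 7 = 0.7934
Var(rm) = Σ(rm − r̄m)² / 7 = 0.3828
β = Cov / Var = 0.7934 / 0.3828 = 2.0726

2.07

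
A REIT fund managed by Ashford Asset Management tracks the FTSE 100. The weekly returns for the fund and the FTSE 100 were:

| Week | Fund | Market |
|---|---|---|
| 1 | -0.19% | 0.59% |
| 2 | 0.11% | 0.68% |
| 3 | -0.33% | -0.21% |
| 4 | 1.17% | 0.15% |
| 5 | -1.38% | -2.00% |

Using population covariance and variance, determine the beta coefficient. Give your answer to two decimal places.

0.60

r̄p = -0.1240%,  r̄m = -0.1580%
Cov = Σ(rp − r̄p)(rm − r̄m) / 5 = 0.5739
Var(rm) = Σ(rm − r̄m)² / 5 = 0.9505
β = Cov / Var = 0.5739 / 0.9505 = 0.6038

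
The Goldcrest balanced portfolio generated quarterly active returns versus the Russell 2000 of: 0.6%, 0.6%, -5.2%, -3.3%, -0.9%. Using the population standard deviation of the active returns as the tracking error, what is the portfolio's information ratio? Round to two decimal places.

r̄ = (0.6 + 0.6 − 5.2 − 3.3 − 0.9) / 5 = -1.6400%
Σ(r − r̄)² = 26.0120; population σ = √(26.0120/5) = 2.2809%
IR = r̄ / tracking error = -1.6400 / 2.2809 = -0.7190

-0.72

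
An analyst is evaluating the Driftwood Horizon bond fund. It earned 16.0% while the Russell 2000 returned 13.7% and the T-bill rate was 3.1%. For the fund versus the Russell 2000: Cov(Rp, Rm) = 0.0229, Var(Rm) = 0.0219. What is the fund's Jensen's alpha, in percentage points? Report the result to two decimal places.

1.82

β = Cov / Var = 0.0229 / 0.0219 = 1.0457
E[R] = Rf + β(Rm − Rf) = 3.1% + 1.0457 × (13.7% − 3.1%) = 14.1844%
α = Rp − E[R] = 16.0% − 14.1844% = 1.8156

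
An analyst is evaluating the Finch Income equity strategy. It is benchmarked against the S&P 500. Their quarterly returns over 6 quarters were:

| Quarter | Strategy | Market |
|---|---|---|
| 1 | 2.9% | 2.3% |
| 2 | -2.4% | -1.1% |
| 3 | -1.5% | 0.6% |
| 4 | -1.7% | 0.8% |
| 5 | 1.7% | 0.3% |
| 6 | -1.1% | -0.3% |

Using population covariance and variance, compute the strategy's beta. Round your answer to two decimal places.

1.34

r̄p = -0.3500%,  r̄m = 0.4333%
Cov = Σ(rp − r̄p)(rm − r̄m) / 6 = 1.4667
Var(rm) = Σ(rm − r̄m)² / 6 = 1.0922
β = Cov / Var = 1.4667 / 1.0922 = 1.3429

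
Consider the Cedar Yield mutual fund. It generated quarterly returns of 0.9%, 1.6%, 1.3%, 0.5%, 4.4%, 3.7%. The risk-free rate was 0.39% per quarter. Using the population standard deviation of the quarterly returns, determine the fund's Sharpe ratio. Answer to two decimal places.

1.15

Mean return r̄ = 12.40 / 6 = 2.0667%
Population std dev = √[12.7333 / 6] = 1.4568%
Sharpe = (r̄ − rf) / σ = (2.0667 − 0.39) / 1.4568 = 1.6767 / 1.4568 = 1.1509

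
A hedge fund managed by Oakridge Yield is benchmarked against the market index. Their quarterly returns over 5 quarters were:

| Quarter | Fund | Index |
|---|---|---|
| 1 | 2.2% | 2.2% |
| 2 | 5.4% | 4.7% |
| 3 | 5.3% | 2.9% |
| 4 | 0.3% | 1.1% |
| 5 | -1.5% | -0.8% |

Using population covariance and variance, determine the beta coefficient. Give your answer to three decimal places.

r̄p = 2.3400%,  r̄m = 2.0200%
Cov = Σ(rp − r̄p)(rm − r̄m) / 5 = 4.6972
Var(rm) = Σ(rm − r̄m)² / 5 = 3.3576
β = Cov / Var = 4.6972 / 3.3576 = 1.3990

1.399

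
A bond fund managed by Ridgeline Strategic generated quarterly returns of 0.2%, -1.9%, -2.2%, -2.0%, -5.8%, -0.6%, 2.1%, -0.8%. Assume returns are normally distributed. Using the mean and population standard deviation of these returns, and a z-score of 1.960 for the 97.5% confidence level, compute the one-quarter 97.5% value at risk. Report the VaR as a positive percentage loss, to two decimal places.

Mean return μ = -11.00 / 8 = -1.3750%
Population std dev = √[36.4150 / 8] = 2.1335%
VaR = −(μ − z·σ) = −(-1.3750 − 1.960 × 2.1335) = −(-5.5567) = 5.5567%

5.56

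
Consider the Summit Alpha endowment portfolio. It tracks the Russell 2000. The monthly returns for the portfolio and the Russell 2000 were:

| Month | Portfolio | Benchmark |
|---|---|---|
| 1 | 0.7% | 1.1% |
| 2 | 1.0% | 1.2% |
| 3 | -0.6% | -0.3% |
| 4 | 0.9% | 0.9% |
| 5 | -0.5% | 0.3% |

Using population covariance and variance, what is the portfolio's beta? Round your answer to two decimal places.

1.16

r̄p = 0.3000%,  r̄m = 0.6400%
Cov = Σ(rp − r̄p)(rm − r̄m) / 5 = 0.3700
Var(rm) = Σ(rm − r̄m)² / 5 = 0.3184
β = Cov / Var = 0.3700 / 0.3184 = 1.1621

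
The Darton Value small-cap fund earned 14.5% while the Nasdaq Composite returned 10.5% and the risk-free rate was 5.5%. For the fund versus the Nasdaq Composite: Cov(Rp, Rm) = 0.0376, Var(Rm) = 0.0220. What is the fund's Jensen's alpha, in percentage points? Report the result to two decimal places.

β = Cov / Var = 0.0376 / 0.0220 = 1.7091
E[R] = Rf + β(Rm − Rf) = 5.5% + 1.7091 × (10.5% − 5.5%) = 14.0455%
α = Rp − E[R] = 14.5% − 14.0455% = 0.4545

0.45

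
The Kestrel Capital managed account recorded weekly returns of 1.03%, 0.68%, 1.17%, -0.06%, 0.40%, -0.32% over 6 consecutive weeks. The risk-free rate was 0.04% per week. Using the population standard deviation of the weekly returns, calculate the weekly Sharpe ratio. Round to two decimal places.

0.82

r̄ = (1.03 + 0.68 + 1.17 − 0.06 + 0.4 − 0.32) / 6 = 0.4833%
Population std dev = √[1.7565 / 6] = 0.5411%
Sharpe = (r̄ − rf) / σ = (0.4833 − 0.04) / 0.5411 = 0.4433 / 0.5411 = 0.8193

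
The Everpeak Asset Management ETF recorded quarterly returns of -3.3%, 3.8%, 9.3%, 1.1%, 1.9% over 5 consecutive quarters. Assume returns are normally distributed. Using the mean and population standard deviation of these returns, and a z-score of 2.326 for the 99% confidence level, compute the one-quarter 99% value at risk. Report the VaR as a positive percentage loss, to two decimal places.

Mean return r̄ = 12.80 / 5 = 2.5600%
Population σ = √[Σ(r − r̄)² / 5] = √[83.8720 / 5] = √16.7744 = 4.0957%
VaR = −(r̄ − z·σ) = −(2.5600 − 2.326 × 4.0957) = −(-6.9666) = 6.9666%

6.97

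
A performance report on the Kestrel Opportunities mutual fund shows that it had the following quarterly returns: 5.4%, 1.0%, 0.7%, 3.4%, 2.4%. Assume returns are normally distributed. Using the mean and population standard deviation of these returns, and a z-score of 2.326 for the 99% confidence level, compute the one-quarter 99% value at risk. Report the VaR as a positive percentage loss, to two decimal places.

1.41

Mean return μ = 12.90 / 5 = 2.5800%
Population σ = √[Σ(r − μ)² / 5] = √[14.6880 / 5] = √2.9376 = 1.7139%
VaR = −(μ − z·σ) = −(2.5800 − 2.326 × 1.7139) = −(-1.4065) = 1.4065%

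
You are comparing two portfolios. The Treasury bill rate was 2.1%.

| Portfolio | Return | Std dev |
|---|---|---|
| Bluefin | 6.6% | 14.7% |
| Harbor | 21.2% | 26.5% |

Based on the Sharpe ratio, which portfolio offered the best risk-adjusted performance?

Bluefin: Sharpe ratio = (6.6% − 2.1%) / 14.7% = 0.306
Harbor: Sharpe ratio = (21.2% − 2.1%) / 26.5% = 0.721
Highest: Harbor (0.721).

Harbor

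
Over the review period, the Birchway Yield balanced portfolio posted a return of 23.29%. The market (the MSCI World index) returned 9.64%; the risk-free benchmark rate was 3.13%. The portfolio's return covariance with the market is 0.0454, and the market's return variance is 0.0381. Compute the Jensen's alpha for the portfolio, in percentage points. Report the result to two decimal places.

β = Cov / Var = 0.0454 / 0.0381 = 1.1916
E[R] = Rf + β(Rm − Rf) = 3.13% + 1.1916 × (9.64% − 3.13%) = 10.8873%
α = Rp − E[R] = 23.29% − 10.8873% = 12.4027

12.40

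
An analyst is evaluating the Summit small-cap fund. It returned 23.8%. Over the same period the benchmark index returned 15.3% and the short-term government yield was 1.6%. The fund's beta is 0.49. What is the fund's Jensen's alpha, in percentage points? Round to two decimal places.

15.49

CAPM expected return = Rf + β(Rm − Rf) = 1.6% + 0.49 × (15.3% − 1.6%) = 1.6 + 0.49 × 13.70 = 8.3130%
Jensen's α = Rp − E[R] = 23.8% − 8.3130% = 15.4870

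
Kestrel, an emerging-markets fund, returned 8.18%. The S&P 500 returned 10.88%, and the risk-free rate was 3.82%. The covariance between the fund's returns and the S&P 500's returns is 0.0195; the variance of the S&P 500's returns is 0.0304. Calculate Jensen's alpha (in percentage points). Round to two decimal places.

-0.17

β = Cov / Var = 0.0195 / 0.0304 = 0.6414
E[R] = Rf + β(Rm − Rf) = 3.82% + 0.6414 × (10.88% − 3.82%) = 8.3483%
α = Rp − E[R] = 8.18% − 8.3483% = -0.1683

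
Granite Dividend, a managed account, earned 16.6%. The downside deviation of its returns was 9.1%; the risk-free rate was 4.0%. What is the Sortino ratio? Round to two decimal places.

1.38

Sortino = (Rp − Rf) / σd = (16.6% − 4.0%) / 9.1% = 12.60% / 9.1% = 1.3846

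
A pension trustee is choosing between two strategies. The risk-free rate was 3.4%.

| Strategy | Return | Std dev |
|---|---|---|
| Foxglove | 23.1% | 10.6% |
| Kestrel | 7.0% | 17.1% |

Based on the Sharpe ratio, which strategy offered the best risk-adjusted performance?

Foxglove: Sharpe ratio = (23.1% − 3.4%) / 10.6% = 1.858
Kestrel: Sharpe ratio = (7.0% − 3.4%) / 17.1% = 0.211
Highest: Foxglove (1.858).

Foxglove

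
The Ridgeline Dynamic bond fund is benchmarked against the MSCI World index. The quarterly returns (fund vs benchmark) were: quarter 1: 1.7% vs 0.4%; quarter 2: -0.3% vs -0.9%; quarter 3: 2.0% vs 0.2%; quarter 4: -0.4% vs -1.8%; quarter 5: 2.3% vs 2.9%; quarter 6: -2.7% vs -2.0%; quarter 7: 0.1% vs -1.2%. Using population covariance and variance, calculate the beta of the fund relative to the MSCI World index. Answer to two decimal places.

r̄p = 0.3857%,  r̄m = -0.3429%
Cov = Σ(rp − r̄p)(rm − r̄m) / 7 = 2.1351
Var(rm) = Σ(rm − r̄m)² / 7 = 2.4682
β = Cov / Var = 2.1351 / 2.4682 = 0.8650

0.87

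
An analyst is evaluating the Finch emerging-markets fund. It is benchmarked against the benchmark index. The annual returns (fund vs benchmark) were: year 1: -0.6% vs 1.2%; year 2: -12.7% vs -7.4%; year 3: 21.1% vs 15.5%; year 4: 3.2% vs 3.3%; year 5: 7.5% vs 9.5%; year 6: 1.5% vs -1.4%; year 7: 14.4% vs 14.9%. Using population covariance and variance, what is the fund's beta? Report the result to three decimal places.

1.225

r̄p = 4.9143%,  r̄m = 5.0857%
Cov = Σ(rp − r̄p)(rm − r̄m) / 7 = 77.0902
Var(rm) = Σ(rm − r̄m)² / 7 = 62.9298
β = Cov / Var = 77.0902 / 62.9298 = 1.2250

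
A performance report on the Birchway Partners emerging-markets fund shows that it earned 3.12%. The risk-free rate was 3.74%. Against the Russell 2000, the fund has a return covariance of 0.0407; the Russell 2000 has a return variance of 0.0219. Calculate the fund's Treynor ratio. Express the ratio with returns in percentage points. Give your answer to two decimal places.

-0.33

β = Cov / Var = 0.0407 / 0.0219 = 1.8584
Treynor = (Rp − Rf) / β = (3.12% − 3.74%) / 1.8584 = -0.62 / 1.8584 = -0.3336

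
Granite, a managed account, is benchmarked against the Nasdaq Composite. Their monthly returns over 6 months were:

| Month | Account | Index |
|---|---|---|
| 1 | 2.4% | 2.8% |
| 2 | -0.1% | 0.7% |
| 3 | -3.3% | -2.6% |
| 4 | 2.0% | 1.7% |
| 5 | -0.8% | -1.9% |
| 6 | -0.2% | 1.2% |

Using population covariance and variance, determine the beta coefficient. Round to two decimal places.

0.89

r̄p = 0.0000%,  r̄m = 0.3167%
Cov = Σ(rp − r̄p)(rm − r̄m) / 6 = 3.3183
Var(rm) = Σ(rm − r̄m)² / 6 = 3.7381
β = Cov / Var = 3.3183 / 3.7381 = 0.8877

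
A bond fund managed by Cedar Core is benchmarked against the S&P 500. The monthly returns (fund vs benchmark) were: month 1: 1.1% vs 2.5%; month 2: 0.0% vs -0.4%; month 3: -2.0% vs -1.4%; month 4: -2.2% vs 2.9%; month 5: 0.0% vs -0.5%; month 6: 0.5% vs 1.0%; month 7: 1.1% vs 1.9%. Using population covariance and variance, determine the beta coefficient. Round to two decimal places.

r̄p = -0.2143%,  r̄m = 0.8571%
Cov = Σ(rp − r̄p)(rm − r̄m) / 7 = 0.4351
Var(rm) = Σ(rm − r̄m)² / 7 = 2.3567
β = Cov / Var = 0.4351 / 2.3567 = 0.1846

0.18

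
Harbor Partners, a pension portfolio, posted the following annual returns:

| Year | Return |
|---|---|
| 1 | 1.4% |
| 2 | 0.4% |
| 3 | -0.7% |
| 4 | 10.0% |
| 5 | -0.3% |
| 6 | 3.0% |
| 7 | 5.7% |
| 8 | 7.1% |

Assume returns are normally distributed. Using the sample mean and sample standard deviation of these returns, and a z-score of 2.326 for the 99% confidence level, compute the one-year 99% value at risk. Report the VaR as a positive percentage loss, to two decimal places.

μ = (1.4 + 0.4 − 0.7 + 10 − 0.3 + 3 + 5.7 + 7.1) / 8 = 3.3250%
Σ(r − μ)² = 106.1550; sample σ = √(106.1550/7) = 3.8942%
VaR = −(μ − z·σ) = −(3.3250 − 2.326 × 3.8942) = −(-5.7329) = 5.7329%

5.73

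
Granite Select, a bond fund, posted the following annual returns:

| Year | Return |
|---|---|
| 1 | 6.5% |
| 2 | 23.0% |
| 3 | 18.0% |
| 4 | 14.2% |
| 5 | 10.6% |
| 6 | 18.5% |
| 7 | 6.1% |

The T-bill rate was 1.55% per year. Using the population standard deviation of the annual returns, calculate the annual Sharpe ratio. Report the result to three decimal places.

2.068

Mean return μ = 96.90 / 7 = 13.8429%
Σ(r − μ)² = 247.3371; population σ = √(247.3371/7) = 5.9442%
Sharpe = (μ − rf) / σ = (13.8429 − 1.55) / 5.9442 = 12.2929 / 5.9442 = 2.0680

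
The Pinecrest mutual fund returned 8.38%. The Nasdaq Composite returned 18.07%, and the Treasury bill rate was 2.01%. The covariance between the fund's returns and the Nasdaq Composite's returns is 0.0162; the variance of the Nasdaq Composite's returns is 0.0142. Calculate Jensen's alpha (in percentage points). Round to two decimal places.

-11.95

β = Cov / Var = 0.0162 / 0.0142 = 1.1408
E[R] = Rf + β(Rm − Rf) = 2.01% + 1.1408 × (18.07% − 2.01%) = 20.3312%
α = Rp − E[R] = 8.38% − 20.3312% = -11.9512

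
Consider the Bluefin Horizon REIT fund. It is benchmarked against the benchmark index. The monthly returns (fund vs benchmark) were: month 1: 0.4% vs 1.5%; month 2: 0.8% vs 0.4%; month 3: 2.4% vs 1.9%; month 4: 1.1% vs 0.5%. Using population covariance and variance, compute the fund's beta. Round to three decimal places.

0.593

r̄p = 1.1750%,  r̄m = 1.0750%
Cov = Σ(rp − r̄p)(rm − r̄m) / 4 = 0.2444
Var(rm) = Σ(rm − r̄m)² / 4 = 0.4119
β = Cov / Var = 0.2444 / 0.4119 = 0.5933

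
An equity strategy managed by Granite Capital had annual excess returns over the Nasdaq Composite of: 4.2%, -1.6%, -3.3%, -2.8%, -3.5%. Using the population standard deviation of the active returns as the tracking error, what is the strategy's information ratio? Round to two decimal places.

μ = (4.2 − 1.6 − 3.3 − 2.8 − 3.5) / 5 = -7.00 / 5 = -1.4000%
Σ(r − μ)² = (4.2 − (-1.4000))² + (-1.6 − (-1.4000))² + … = 41.3800
population σ = √(41.3800 / 5) = √8.2760 = 2.8768%
IR = μ / tracking error = -1.4000 / 2.8768 = -0.4867

-0.49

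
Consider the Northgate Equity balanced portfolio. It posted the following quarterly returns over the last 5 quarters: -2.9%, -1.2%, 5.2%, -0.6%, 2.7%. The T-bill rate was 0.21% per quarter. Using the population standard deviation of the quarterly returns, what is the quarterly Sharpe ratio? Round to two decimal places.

r̄ = (-2.9 − 1.2 + 5.2 − 0.6 + 2.7) / 5 = 3.20 / 5 = 0.6400%
Σ(r − r̄)² = 42.4920; population σ = √(42.4920/5) = 2.9152%
Sharpe = (r̄ − rf) / σ = (0.6400 − 0.21) / 2.9152 = 0.4300 / 2.9152 = 0.1475

0.15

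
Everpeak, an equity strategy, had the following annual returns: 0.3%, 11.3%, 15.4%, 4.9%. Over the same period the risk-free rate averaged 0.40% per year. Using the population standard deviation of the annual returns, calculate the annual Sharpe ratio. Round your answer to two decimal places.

1.31

r̄ = (0.3 + 11.3 + 15.4 + 4.9) / 4 = 31.90 / 4 = 7.9750%
Σ(r − r̄)² = (0.3 − 7.9750)² + (11.3 − 7.9750)² + … = 134.5475
population σ = √(134.5475 / 4) = √33.6369 = 5.7997%
Sharpe = (r̄ − rf) / σ = (7.9750 − 0.4) / 5.7997 = 7.5750 / 5.7997 = 1.3061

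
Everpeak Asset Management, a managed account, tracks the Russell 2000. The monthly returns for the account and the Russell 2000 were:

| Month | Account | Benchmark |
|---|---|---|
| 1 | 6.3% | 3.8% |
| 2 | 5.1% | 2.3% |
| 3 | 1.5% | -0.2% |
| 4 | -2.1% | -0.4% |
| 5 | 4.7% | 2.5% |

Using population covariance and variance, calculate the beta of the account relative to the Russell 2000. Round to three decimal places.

1.731

r̄p = 3.1000%,  r̄m = 1.6000%
Cov = Σ(rp − r̄p)(rm − r̄m) / 5 = 4.6320
Var(rm) = Σ(rm − r̄m)² / 5 = 2.6760
β = Cov / Var = 4.6320 / 2.6760 = 1.7309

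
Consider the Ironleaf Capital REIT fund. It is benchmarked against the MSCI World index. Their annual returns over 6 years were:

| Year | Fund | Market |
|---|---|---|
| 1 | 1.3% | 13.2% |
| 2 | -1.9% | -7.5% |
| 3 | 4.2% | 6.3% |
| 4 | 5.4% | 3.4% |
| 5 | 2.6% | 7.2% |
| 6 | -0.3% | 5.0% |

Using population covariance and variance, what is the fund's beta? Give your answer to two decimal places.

r̄p = 1.8833%,  r̄m = 4.6000%
Cov = Σ(rp − r̄p)(rm − r̄m) / 6 = 6.9117
Var(rm) = Σ(rm − r̄m)² / 6 = 38.6033
β = Cov / Var = 6.9117 / 38.6033 = 0.1790

0.18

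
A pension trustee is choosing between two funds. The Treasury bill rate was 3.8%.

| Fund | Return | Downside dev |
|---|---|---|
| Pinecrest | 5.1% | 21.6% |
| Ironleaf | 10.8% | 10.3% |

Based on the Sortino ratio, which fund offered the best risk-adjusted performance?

Pinecrest: Sortino ratio = (5.1% − 3.8%) / 21.6% = 0.060
Ironleaf: Sortino ratio = (10.8% − 3.8%) / 10.3% = 0.680
Highest: Ironleaf (0.680).

Ironleaf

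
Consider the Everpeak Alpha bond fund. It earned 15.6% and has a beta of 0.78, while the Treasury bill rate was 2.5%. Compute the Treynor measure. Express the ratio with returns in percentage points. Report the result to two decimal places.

Treynor = (Rp − Rf) / β = (15.6% − 2.5%) / 0.78 = 13.10 / 0.78 = 16.7949

16.79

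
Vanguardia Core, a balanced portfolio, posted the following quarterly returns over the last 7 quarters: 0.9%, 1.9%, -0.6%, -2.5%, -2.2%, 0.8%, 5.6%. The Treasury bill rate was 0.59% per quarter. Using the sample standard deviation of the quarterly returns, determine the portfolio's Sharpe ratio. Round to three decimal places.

r̄ = (0.9 + 1.9 − 0.6 − 2.5 − 2.2 + 0.8 + 5.6) / 7 = 0.5571%
Σ(r − r̄)² = 45.6971; sample σ = √(45.6971/6) = 2.7597%
Sharpe = (r̄ − rf) / σ = (0.5571 − 0.59) / 2.7597 = -0.0329 / 2.7597 = -0.0119

-0.012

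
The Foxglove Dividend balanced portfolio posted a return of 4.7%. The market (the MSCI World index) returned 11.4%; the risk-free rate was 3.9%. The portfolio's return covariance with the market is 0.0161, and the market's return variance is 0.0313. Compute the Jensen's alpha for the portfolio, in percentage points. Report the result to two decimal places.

β = Cov / Var = 0.0161 / 0.0313 = 0.5144
E[R] = Rf + β(Rm − Rf) = 3.9% + 0.5144 × (11.4% − 3.9%) = 7.7580%
α = Rp − E[R] = 4.7% − 7.7580% = -3.0580

-3.06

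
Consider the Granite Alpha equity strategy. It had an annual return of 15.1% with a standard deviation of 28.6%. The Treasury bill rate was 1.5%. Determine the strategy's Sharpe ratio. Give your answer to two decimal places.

Sharpe = (Rp − Rf) / σp = (15.1% − 1.5%) / 28.6% = 13.60% / 28.6% = 0.4755

0.48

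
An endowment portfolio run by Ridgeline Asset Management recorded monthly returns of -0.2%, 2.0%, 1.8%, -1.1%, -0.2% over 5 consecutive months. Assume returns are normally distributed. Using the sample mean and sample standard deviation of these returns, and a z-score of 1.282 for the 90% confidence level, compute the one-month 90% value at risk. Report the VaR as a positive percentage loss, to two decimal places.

r̄ = (-0.2 + 2 + 1.8 − 1.1 − 0.2) / 5 = 2.30 / 5 = 0.4600%
Σ(r − r̄)² = 7.4720; sample σ = √(7.4720/4) = 1.3667%
VaR = −(r̄ − z·σ) = −(0.4600 − 1.282 × 1.3667) = −(-1.2921) = 1.2921%

1.29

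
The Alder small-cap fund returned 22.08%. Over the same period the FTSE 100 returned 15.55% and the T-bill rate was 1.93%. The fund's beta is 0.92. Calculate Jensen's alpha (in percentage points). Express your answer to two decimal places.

7.62

CAPM expected return = Rf + β(Rm − Rf) = 1.93% + 0.92 × (15.55% − 1.93%) = 1.93 + 0.92 × 13.62 = 14.4604%
Jensen's α = Rp − E[R] = 22.08% − 14.4604% = 7.6196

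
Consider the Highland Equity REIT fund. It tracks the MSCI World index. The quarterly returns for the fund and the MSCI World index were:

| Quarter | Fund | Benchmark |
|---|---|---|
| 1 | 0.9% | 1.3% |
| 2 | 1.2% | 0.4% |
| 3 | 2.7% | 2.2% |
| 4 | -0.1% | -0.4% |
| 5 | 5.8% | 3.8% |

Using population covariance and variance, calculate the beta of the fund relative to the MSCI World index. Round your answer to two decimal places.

r̄p = 2.1000%,  r̄m = 1.4600%
Cov = Σ(rp − r̄p)(rm − r̄m) / 5 = 2.8680
Var(rm) = Σ(rm − r̄m)² / 5 = 2.1264
β = Cov / Var = 2.8680 / 2.1264 = 1.3488

1.35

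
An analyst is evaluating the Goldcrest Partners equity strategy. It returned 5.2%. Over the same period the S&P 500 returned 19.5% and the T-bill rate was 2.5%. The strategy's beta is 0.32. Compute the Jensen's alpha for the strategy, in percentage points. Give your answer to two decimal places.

-2.74

CAPM expected return = Rf + β(Rm − Rf) = 2.5% + 0.32 × (19.5% − 2.5%) = 2.5 + 0.32 × 17.00 = 7.9400%
Jensen's α = Rp − E[R] = 5.2% − 7.9400% = -2.7400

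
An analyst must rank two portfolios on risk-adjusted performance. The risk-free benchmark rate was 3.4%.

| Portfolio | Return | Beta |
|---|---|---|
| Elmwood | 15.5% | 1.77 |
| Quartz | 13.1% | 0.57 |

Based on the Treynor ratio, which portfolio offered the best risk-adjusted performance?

Quartz

Elmwood: Treynor = (15.5% − 3.4%) / 1.77 = 6.836
Quartz: Treynor = (13.1% − 3.4%) / 0.57 = 17.018
Highest: Quartz (17.018).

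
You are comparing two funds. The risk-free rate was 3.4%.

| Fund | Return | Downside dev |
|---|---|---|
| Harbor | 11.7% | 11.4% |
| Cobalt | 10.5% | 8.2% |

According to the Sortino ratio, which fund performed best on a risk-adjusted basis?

Harbor: Sortino ratio = (11.7% − 3.4%) / 11.4% = 0.728
Cobalt: Sortino ratio = (10.5% − 3.4%) / 8.2% = 0.866
Highest: Cobalt (0.866).

Cobalt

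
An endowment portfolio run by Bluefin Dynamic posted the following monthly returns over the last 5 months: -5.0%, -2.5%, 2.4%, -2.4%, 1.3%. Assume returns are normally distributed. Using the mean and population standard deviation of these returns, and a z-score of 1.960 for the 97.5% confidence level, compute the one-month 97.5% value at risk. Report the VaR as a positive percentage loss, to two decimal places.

6.56

Mean return r̄ = -6.20 / 5 = -1.2400%
Population σ = √[Σ(r − r̄)² / 5] = √[36.7720 / 5] = √7.3544 = 2.7119%
VaR = −(r̄ − z·σ) = −(-1.2400 − 1.960 × 2.7119) = −(-6.5553) = 6.5553%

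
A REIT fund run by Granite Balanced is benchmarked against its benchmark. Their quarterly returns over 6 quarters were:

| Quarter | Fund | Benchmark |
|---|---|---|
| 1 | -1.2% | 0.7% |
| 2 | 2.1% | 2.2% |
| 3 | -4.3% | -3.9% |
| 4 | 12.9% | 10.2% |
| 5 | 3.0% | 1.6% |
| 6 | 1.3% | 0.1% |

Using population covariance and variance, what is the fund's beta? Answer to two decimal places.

r̄p = 2.3000%,  r̄m = 1.8167%
Cov = Σ(rp − r̄p)(rm − r̄m) / 6 = 21.9983
Var(rm) = Σ(rm − r̄m)² / 6 = 17.8914
β = Cov / Var = 21.9983 / 17.8914 = 1.2295

1.23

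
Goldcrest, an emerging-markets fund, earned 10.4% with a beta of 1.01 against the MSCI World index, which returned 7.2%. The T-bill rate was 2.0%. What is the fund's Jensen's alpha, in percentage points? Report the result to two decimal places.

3.15

CAPM expected return = Rf + β(Rm − Rf) = 2.0% + 1.01 × (7.2% − 2.0%) = 2 + 1.01 × 5.20 = 7.2520%
Jensen's α = Rp − E[R] = 10.4% − 7.2520% = 3.1480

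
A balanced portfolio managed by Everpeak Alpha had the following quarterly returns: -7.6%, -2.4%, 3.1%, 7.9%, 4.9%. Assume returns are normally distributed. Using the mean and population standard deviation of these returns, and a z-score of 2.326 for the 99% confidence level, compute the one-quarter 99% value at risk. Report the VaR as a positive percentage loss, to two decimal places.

11.67

Mean return r̄ = 5.90 / 5 = 1.1800%
Σ(r − r̄)² = (-7.6 − 1.1800)² + (-2.4 − 1.1800)² + … = 152.5880
population σ = √(152.5880 / 5) = √30.5176 = 5.5243%
VaR = −(r̄ − z·σ) = −(1.1800 − 2.326 × 5.5243) = −(-11.6695) = 11.6695%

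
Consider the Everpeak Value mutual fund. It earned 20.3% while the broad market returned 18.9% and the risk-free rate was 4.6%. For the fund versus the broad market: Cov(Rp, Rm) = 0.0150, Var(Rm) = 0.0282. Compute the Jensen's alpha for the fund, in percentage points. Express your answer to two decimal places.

8.09

β = Cov / Var = 0.0150 / 0.0282 = 0.5319
E[R] = Rf + β(Rm − Rf) = 4.6% + 0.5319 × (18.9% − 4.6%) = 12.2062%
α = Rp − E[R] = 20.3% − 12.2062% = 8.0938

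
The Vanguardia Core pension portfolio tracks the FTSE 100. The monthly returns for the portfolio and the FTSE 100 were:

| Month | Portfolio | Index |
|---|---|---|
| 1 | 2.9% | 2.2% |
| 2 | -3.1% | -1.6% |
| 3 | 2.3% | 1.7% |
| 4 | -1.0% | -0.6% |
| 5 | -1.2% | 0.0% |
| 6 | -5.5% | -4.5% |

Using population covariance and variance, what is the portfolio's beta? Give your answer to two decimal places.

1.28

r̄p = -0.9333%,  r̄m = -0.4667%
Cov = Σ(rp − r̄p)(rm − r̄m) / 6 = 6.3311
Var(rm) = Σ(rm − r̄m)² / 6 = 4.9322
β = Cov / Var = 6.3311 / 4.9322 = 1.2836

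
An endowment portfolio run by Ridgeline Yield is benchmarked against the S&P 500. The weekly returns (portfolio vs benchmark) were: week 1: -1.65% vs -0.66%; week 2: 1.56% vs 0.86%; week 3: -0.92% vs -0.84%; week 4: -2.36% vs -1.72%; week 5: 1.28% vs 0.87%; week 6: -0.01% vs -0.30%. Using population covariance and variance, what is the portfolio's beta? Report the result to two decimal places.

r̄p = -0.3500%,  r̄m = -0.2983%
Cov = Σ(rp − r̄p)(rm − r̄m) / 6 = 1.2921
Var(rm) = Σ(rm − r̄m)² / 6 = 0.8587
β = Cov / Var = 1.2921 / 0.8587 = 1.5047

1.50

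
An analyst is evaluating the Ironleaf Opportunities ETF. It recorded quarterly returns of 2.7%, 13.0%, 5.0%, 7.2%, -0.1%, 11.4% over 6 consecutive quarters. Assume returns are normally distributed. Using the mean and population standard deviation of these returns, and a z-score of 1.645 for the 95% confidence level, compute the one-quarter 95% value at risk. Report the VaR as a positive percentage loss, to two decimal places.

1.03

Mean return r̄ = 39.20 / 6 = 6.5333%
Σ(r − r̄)² = 126.9933; population σ = √(126.9933/6) = 4.6006%
VaR = −(r̄ − z·σ) = −(6.5333 − 1.645 × 4.6006) = −(-1.0347) = 1.0347%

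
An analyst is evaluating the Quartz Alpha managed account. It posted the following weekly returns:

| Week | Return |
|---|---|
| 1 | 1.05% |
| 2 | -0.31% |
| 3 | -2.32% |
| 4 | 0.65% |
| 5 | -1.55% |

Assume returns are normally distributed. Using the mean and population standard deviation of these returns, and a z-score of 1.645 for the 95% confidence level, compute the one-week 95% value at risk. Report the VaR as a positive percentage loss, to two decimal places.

2.60

μ = (1.05 − 0.31 − 2.32 + 0.65 − 1.55) / 5 = -2.480 / 5 = -0.4960%
Population σ = √[Σ(r − μ)² / 5] = √[8.1759 / 5] = √1.6352 = 1.2787%
VaR = −(μ − z·σ) = −(-0.4960 − 1.645 × 1.2787) = −(-2.5995) = 2.5995%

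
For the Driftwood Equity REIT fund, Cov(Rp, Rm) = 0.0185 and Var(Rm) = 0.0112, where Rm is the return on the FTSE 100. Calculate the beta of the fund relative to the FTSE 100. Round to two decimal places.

β = Cov(Rp, Rm) / Var(Rm) = 0.0185 / 0.0112 = 1.6518

1.65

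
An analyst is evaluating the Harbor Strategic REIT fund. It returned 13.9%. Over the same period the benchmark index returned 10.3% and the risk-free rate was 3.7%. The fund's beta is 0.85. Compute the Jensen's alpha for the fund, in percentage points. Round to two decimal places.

4.59

CAPM expected return = Rf + β(Rm − Rf) = 3.7% + 0.85 × (10.3% − 3.7%) = 3.7 + 0.85 × 6.60 = 9.3100%
Jensen's α = Rp − E[R] = 13.9% − 9.3100% = 4.5900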